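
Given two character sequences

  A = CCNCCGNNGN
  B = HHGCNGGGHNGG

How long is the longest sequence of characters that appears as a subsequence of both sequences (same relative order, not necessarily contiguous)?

5

Match C at A[2]=B[4], N at A[3]=B[5], G at A[6]=B[8], N at A[7]=B[10], G at A[9]=B[12] — 5 characters in the same relative order in both. Since dp[10][12] = 5, nothing longer is possible.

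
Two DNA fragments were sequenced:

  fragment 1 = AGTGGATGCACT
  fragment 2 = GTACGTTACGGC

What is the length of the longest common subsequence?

Pick A (fragment 1 #1, fragment 2 #3); then G (fragment 1 #2, fragment 2 #5); then T (fragment 1 #3, fragment 2 #7); then G (fragment 1 #5, fragment 2 #10); then G (fragment 1 #8, fragment 2 #11); then C (fragment 1 #11, fragment 2 #12); all 6 bases appear in both, in order. dp[12][12] = 6 confirms this is the maximum.

6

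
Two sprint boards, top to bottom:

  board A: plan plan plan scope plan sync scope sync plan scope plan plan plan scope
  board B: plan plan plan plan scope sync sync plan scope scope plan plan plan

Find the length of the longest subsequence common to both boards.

Match plan [1,2], then plan [2,3], then plan [3,4], then scope [4,5], then sync [6,6], then sync [8,7], then plan [9,8], then scope [10,10], then plan [11,11], then plan [12,12], then plan [13,13] — 11 tasks in the same relative order in both. Since dp[14][13] = 11, nothing longer is possible.

11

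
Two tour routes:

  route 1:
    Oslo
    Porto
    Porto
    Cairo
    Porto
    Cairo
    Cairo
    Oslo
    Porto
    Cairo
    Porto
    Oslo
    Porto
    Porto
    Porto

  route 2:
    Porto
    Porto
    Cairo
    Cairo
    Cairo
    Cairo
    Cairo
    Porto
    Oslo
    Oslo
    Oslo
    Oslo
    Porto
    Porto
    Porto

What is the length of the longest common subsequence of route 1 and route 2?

11

Pick Porto at route 1[2]=route 2[1], then Porto at route 1[3]=route 2[2], then Cairo at route 1[4]=route 2[4], then Cairo at route 1[6]=route 2[5], then Cairo at route 1[7]=route 2[6], then Cairo at route 1[10]=route 2[7], then Porto at route 1[11]=route 2[8], then Oslo at route 1[12]=route 2[12], then Porto at route 1[13]=route 2[13], then Porto at route 1[14]=route 2[14], then Porto at route 1[15]=route 2[15]; all 11 stops appear in both, in order. Since dp[15][15] = 11, nothing longer is possible.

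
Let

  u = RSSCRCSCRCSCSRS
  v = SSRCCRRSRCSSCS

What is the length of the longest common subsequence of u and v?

Taking S (u #2, v #1); then S (u #3, v #2); then C (u #4, v #5); then R (u #5, v #7); then S (u #7, v #8); then R (u #9, v #9); then C (u #10, v #10); then S (u #11, v #12); then C (u #12, v #13); then S (u #15, v #14) gives a common subsequence of length 10. Since dp[15][14] = 10, nothing longer is possible.

10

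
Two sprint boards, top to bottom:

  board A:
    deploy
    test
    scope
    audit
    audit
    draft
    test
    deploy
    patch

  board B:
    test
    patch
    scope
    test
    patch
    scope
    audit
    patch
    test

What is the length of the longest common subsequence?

One common subsequence of length 4: test (board A #2, board B #4); then scope (board A #3, board B #6); then audit (board A #4, board B #7); then test (board A #7, board B #9), and the DP table's final entry dp[9][9] is also 4, so no common subsequence is longer.

4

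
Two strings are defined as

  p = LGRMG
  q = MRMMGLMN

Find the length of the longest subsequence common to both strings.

3

Let dp[i][j] be the LCS length of the first i characters of p and the first j characters of q. dp[i][j] = dp[i-1][j-1]+1 when the i-th and j-th characters match, else max(dp[i-1][j], dp[i][j-1]).
    ·  M  R  M  M  G  L  M  N
 ·  0  0  0  0  0  0  0  0  0
 L  0  0  0  0  0  0  1  1  1
 G  0  0  0  0  0  1  1  1  1
 R  0  0  1  1  1  1  1  1  1
 M  0  1  1  2  2  2  2  2  2
 G  0  1  1  2  2  3  3  3  3
dp[5][8] = 3. One LCS (by backtracking along matches): RMG.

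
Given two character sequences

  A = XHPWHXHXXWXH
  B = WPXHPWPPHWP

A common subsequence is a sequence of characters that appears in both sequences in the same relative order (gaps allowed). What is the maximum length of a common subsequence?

Let dp[i][j] be the LCS length of the first i characters of A and the first j characters of B. dp[i][j] = dp[i-1][j-1]+1 when the i-th and j-th characters match, else max(dp[i-1][j], dp[i][j-1]).
    ·  W  P  X  H  P  W  P  P  H  W  P
 ·  0  0  0  0  0  0  0  0  0  0  0  0
 X  0  0  0  1  1  1  1  1  1  1  1  1
 H  0  0  0  1  2  2  2  2  2  2  2  2
 P  0  0  1  1  2  3  3  3  3  3  3  3
 W  0  1  1  1  2  3  4  4  4  4  4  4
 H  0  1  1  1  2  3  4  4  4  5  5  5
 X  0  1  1  2  2  3  4  4  4  5  5  5
 H  0  1  1  2  3  3  4  4  4  5  5  5
 X  0  1  1  2  3  3  4  4  4  5  5  5
 X  0  1  1  2  3  3  4  4  4  5  5  5
 W  0  1  1  2  3  3  4  4  4  5  6  6
 X  0  1  1  2  3  3  4  4  4  5  6  6
 H  0  1  1  2  3  3  4  4  4  5  6  6
dp[12][11] = 6. One LCS (by backtracking along matches): XHPWHW.

6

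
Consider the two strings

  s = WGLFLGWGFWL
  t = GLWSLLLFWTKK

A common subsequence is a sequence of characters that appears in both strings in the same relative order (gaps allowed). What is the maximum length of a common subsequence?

5

Match W [1,3], L [3,6], L [5,7], F [9,8], W [10,9] — 5 characters in the same relative order in both. dp[11][12] = 5 confirms this is the maximum.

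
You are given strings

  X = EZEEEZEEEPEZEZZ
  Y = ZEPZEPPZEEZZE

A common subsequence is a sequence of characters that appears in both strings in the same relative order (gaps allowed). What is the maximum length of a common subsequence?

Taking Z (X #2, Y #1), then E (X #3, Y #2), then Z (X #6, Y #4), then E (X #7, Y #5), then P (X #10, Y #7), then E (X #11, Y #9), then E (X #13, Y #10), then Z (X #14, Y #11), then Z (X #15, Y #12) gives a common subsequence of length 9. Since dp[15][13] = 9, nothing longer is possible.

9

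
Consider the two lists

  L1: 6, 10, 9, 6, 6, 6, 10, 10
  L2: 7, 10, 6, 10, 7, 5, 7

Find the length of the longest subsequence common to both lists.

3

Let dp[i][j] be the LCS length of the first i values of L1 and the first j values of L2. dp[i][j] = dp[i-1][j-1]+1 when the i-th and j-th values match, else max(dp[i-1][j], dp[i][j-1]).
    ·  7 10  6 10  7  5  7
 ·  0  0  0  0  0  0  0  0
 6  0  0  0  1  1  1  1  1
10  0  0  1  1  2  2  2  2
 9  0  0  1  1  2  2  2  2
 6  0  0  1  2  2  2  2  2
 6  0  0  1  2  2  2  2  2
 6  0  0  1  2  2  2  2  2
10  0  0  1  2  3  3  3  3
10  0  0  1  2  3  3  3  3
dp[8][7] = 3. One LCS (by backtracking along matches): 10, 6, 10.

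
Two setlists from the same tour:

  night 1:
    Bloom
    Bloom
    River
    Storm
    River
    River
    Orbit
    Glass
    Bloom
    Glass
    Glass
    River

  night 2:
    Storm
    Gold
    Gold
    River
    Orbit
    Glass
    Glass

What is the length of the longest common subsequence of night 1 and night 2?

5

One common subsequence of length 5: Storm [4,1], then River [6,4], then Orbit [7,5], then Glass [10,6], then Glass [11,7]. Since dp[12][7] = 5, nothing longer is possible.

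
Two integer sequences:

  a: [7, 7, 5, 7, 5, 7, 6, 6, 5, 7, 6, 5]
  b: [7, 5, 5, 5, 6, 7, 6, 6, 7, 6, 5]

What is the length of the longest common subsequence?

Let dp[i][j] be the LCS length of the first i values of a and the first j values of b. dp[i][j] = dp[i-1][j-1]+1 when the i-th and j-th values match, else max(dp[i-1][j], dp[i][j-1]).
    ·  7  5  5  5  6  7  6  6  7  6  5
 ·  0  0  0  0  0  0  0  0  0  0  0  0
 7  0  1  1  1  1  1  1  1  1  1  1  1
 7  0  1  1  1  1  1  2  2  2  2  2  2
 5  0  1  2  2  2  2  2  2  2  2  2  3
 7  0  1  2  2  2  2  3  3  3  3  3  3
 5  0  1  2  3  3  3  3  3  3  3  3  4
 7  0  1  2  3  3  3  4  4  4  4  4  4
 6  0  1  2  3  3  4  4  5  5  5  5  5
 6  0  1  2  3  3  4  4  5  6  6  6  6
 5  0  1  2  3  4  4  4  5  6  6  6  7
 7  0  1  2  3  4  4  5  5  6  7  7  7
 6  0  1  2  3  4  5  5  6  6  7  8  8
 5  0  1  2  3  4  5  5  6  6  7  8  9
dp[12][11] = 9. One LCS (by backtracking along matches): 7, 5, 5, 7, 6, 6, 7, 6, 5.

9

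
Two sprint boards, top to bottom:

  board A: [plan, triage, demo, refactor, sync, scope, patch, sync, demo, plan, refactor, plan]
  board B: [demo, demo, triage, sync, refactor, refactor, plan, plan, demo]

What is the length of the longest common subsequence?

4

Taking triage at board A[2]=board B[3] → refactor at board A[4]=board B[6] → plan at board A[10]=board B[7] → plan at board A[12]=board B[8] gives a common subsequence of length 4. Since dp[12][9] = 4, nothing longer is possible.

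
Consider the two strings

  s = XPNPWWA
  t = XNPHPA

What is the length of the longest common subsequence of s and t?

4

Let dp[i][j] be the LCS length of the first i characters of s and the first j characters of t. dp[i][j] = dp[i-1][j-1]+1 when the i-th and j-th characters match, else max(dp[i-1][j], dp[i][j-1]).
    ·  X  N  P  H  P  A
 ·  0  0  0  0  0  0  0
 X  0  1  1  1  1  1  1
 P  0  1  1  2  2  2  2
 N  0  1  2  2  2  2  2
 P  0  1  2  3  3  3  3
 W  0  1  2  3  3  3  3
 W  0  1  2  3  3  3  3
 A  0  1  2  3  3  3  4
dp[7][6] = 4. One LCS (by backtracking along matches): XPPA.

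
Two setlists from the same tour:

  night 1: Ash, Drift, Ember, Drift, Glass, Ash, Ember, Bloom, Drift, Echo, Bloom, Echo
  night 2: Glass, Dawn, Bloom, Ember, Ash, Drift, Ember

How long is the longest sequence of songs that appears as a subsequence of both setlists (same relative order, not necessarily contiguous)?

3

One common subsequence of length 3: Ash [1,5]; then Drift [4,6]; then Ember [7,7]. The LCS DP gives dp[12][7] = 3, so this is optimal.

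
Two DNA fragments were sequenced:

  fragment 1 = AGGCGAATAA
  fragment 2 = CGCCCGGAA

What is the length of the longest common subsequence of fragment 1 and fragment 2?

5

One common subsequence of length 5: G [2,2], then G [3,6], then G [5,7], then A [9,8], then A [10,9], and the DP table's final entry dp[10][9] is also 5, so no common subsequence is longer.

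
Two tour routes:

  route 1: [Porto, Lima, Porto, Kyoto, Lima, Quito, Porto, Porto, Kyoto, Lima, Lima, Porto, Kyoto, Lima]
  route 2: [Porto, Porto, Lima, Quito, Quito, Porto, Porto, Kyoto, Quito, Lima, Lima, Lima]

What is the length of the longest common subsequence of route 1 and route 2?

10

Taking Porto (route 1 #1, route 2 #1) → Porto (route 1 #3, route 2 #2) → Lima (route 1 #5, route 2 #3) → Quito (route 1 #6, route 2 #5) → Porto (route 1 #7, route 2 #6) → Porto (route 1 #8, route 2 #7) → Kyoto (route 1 #9, route 2 #8) → Lima (route 1 #10, route 2 #10) → Lima (route 1 #11, route 2 #11) → Lima (route 1 #14, route 2 #12) gives a common subsequence of length 10. dp[14][12] = 10 confirms this is the maximum.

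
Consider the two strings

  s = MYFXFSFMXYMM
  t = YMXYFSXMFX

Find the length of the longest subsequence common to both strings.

Let dp[i][j] be the LCS length of the first i characters of s and the first j characters of t. dp[i][j] = dp[i-1][j-1]+1 when the i-th and j-th characters match, else max(dp[i-1][j], dp[i][j-1]).
    ·  Y  M  X  Y  F  S  X  M  F  X
 ·  0  0  0  0  0  0  0  0  0  0  0
 M  0  0  1  1  1  1  1  1  1  1  1
 Y  0  1  1  1  2  2  2  2  2  2  2
 F  0  1  1  1  2  3  3  3  3  3  3
 X  0  1  1  2  2  3  3  4  4  4  4
 F  0  1  1  2  2  3  3  4  4  5  5
 S  0  1  1  2  2  3  4  4  4  5  5
 F  0  1  1  2  2  3  4  4  4  5  5
 M  0  1  2  2  2  3  4  4  5  5  5
 X  0  1  2  3  3  3  4  5  5  5  6
 Y  0  1  2  3  4  4  4  5  5  5  6
 M  0  1  2  3  4  4  4  5  6  6  6
 M  0  1  2  3  4  4  4  5  6  6  6
dp[12][10] = 6. One LCS (by backtracking along matches): MYFXFX.

6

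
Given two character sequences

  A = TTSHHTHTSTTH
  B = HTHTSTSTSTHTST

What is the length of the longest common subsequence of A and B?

One common subsequence of length 8: T (A #1, B #6) → T (A #2, B #8) → S (A #3, B #9) → T (A #6, B #10) → H (A #7, B #11) → T (A #8, B #12) → S (A #9, B #13) → T (A #11, B #14). dp[12][14] = 8 confirms this is the maximum.

8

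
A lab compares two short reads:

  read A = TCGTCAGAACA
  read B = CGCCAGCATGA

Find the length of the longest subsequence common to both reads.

Match C (read A #2, read B #1), then G (read A #3, read B #2), then C (read A #5, read B #4), then A (read A #6, read B #5), then G (read A #7, read B #6), then A (read A #8, read B #8), then A (read A #11, read B #11) — 7 bases in the same relative order in both. The LCS DP gives dp[11][11] = 7, so this is optimal.

7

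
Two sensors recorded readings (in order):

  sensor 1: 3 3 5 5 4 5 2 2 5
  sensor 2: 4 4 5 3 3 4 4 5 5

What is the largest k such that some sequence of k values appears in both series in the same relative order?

5

One common subsequence of length 5: 3 (sensor 1 #1, sensor 2 #4) → 3 (sensor 1 #2, sensor 2 #5) → 4 (sensor 1 #5, sensor 2 #7) → 5 (sensor 1 #6, sensor 2 #8) → 5 (sensor 1 #9, sensor 2 #9). The LCS DP gives dp[9][9] = 5, so this is optimal.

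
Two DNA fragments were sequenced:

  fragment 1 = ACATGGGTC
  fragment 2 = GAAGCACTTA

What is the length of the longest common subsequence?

Taking A (fragment 1 #1, fragment 2 #3), C (fragment 1 #2, fragment 2 #5), A (fragment 1 #3, fragment 2 #6), T (fragment 1 #4, fragment 2 #8), T (fragment 1 #8, fragment 2 #9) gives a common subsequence of length 5. The LCS DP gives dp[9][10] = 5, so this is optimal.

5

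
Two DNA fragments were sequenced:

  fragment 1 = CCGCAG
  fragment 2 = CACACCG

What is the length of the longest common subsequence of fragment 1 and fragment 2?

Let dp[i][j] be the LCS length of the first i bases of fragment 1 and the first j bases of fragment 2. dp[i][j] = dp[i-1][j-1]+1 when the i-th and j-th bases match, else max(dp[i-1][j], dp[i][j-1]).
    ·  C  A  C  A  C  C  G
 ·  0  0  0  0  0  0  0  0
 C  0  1  1  1  1  1  1  1
 C  0  1  1  2  2  2  2  2
 G  0  1  1  2  2  2  2  3
 C  0  1  1  2  2  3  3  3
 A  0  1  2  2  3  3  3  3
 G  0  1  2  2  3  3  3  4
dp[6][7] = 4. One LCS (by backtracking along matches): CCCG.

4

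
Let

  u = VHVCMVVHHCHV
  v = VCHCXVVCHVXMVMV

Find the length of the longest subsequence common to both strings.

8

One common subsequence of length 8: V at u[1]=v[1], then H at u[2]=v[3], then C at u[4]=v[4], then V at u[6]=v[6], then V at u[7]=v[7], then C at u[10]=v[8], then H at u[11]=v[9], then V at u[12]=v[15]. Since dp[12][15] = 8, nothing longer is possible.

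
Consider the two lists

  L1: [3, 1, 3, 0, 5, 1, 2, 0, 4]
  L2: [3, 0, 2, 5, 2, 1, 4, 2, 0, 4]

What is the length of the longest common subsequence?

Let dp[i][j] be the LCS length of the first i values of L1 and the first j values of L2. dp[i][j] = dp[i-1][j-1]+1 when the i-th and j-th values match, else max(dp[i-1][j], dp[i][j-1]).
    ·  3  0  2  5  2  1  4  2  0  4
 ·  0  0  0  0  0  0  0  0  0  0  0
 3  0  1  1  1  1  1  1  1  1  1  1
 1  0  1  1  1  1  1  2  2  2  2  2
 3  0  1  1  1  1  1  2  2  2  2  2
 0  0  1  2  2  2  2  2  2  2  3  3
 5  0  1  2  2  3  3  3  3  3  3  3
 1  0  1  2  2  3  3  4  4  4  4  4
 2  0  1  2  3  3  4  4  4  5  5  5
 0  0  1  2  3  3  4  4  4  5  6  6
 4  0  1  2  3  3  4  4  5  5  6  7
dp[9][10] = 7. One LCS (by backtracking along matches): 3, 0, 5, 1, 2, 0, 4.

7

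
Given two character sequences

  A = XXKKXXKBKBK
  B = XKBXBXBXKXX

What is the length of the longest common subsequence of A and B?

6

Pick X at A[2]=B[1]; then K at A[3]=B[2]; then X at A[5]=B[4]; then X at A[6]=B[6]; then B at A[8]=B[7]; then K at A[9]=B[9]; all 6 characters appear in both, in order. The LCS DP gives dp[11][11] = 6, so this is optimal.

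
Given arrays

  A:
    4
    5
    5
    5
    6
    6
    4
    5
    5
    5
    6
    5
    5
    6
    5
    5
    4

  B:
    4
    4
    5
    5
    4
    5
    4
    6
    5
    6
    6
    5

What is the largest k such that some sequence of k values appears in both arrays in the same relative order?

Match 4 [1,2], 5 [2,3], 5 [3,4], 5 [4,6], 6 [6,8], 5 [10,9], 6 [11,10], 6 [14,11], 5 [16,12] — 9 values in the same relative order in both. Since dp[17][12] = 9, nothing longer is possible.

9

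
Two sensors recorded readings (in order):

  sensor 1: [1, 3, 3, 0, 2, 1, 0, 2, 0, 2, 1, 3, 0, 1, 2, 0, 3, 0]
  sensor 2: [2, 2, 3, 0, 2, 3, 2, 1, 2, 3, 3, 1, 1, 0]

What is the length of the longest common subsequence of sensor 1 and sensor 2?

Pick 2 (sensor 1 #5, sensor 2 #1) → 2 (sensor 1 #8, sensor 2 #2) → 0 (sensor 1 #9, sensor 2 #4) → 2 (sensor 1 #10, sensor 2 #5) → 3 (sensor 1 #12, sensor 2 #6) → 1 (sensor 1 #14, sensor 2 #8) → 2 (sensor 1 #15, sensor 2 #9) → 3 (sensor 1 #17, sensor 2 #11) → 0 (sensor 1 #18, sensor 2 #14); all 9 values appear in both, in order, and the DP table's final entry dp[18][14] is also 9, so no common subsequence is longer.

9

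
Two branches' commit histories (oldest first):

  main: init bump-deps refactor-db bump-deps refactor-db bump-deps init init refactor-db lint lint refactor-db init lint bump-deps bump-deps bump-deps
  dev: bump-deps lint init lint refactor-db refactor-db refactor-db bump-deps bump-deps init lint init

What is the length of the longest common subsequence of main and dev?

7

Match init [1,3], then refactor-db [3,7], then bump-deps [4,8], then bump-deps [6,9], then init [8,10], then lint [11,11], then init [13,12] — 7 commits in the same relative order in both. Since dp[17][12] = 7, nothing longer is possible.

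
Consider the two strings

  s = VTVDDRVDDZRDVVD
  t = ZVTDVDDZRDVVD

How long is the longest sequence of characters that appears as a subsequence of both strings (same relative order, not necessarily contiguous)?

Taking V (s #1, t #2); then T (s #2, t #3); then D (s #5, t #4); then V (s #7, t #5); then D (s #8, t #6); then D (s #9, t #7); then Z (s #10, t #8); then R (s #11, t #9); then D (s #12, t #10); then V (s #13, t #11); then V (s #14, t #12); then D (s #15, t #13) gives a common subsequence of length 12. The LCS DP gives dp[15][13] = 12, so this is optimal.

12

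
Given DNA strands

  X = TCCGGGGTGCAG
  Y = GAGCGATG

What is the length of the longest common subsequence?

Taking G [4,1] → G [5,3] → G [6,5] → T [8,7] → G [12,8] gives a common subsequence of length 5. The LCS DP gives dp[12][8] = 5, so this is optimal.

5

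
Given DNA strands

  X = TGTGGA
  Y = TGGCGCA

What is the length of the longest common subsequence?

5

Pick T at X[1]=Y[1]; then G at X[2]=Y[2]; then G at X[4]=Y[3]; then G at X[5]=Y[5]; then A at X[6]=Y[7]; all 5 bases appear in both, in order, and the DP table's final entry dp[6][7] is also 5, so no common subsequence is longer.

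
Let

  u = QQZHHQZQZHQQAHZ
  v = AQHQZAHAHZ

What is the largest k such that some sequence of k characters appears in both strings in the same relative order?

8

Match Q at u[2]=v[2], H at u[5]=v[3], Q at u[6]=v[4], Z at u[7]=v[5], H at u[10]=v[7], A at u[13]=v[8], H at u[14]=v[9], Z at u[15]=v[10] — 8 characters in the same relative order in both, and the DP table's final entry dp[15][10] is also 8, so no common subsequence is longer.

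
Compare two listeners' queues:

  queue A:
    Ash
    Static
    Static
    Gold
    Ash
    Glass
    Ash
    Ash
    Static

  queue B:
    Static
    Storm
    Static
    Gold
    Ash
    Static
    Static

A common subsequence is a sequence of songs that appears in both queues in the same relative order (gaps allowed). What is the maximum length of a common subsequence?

5

Match Static (queue A #2, queue B #1); then Static (queue A #3, queue B #3); then Gold (queue A #4, queue B #4); then Ash (queue A #5, queue B #5); then Static (queue A #9, queue B #7) — 5 songs in the same relative order in both. dp[9][7] = 5 confirms this is the maximum.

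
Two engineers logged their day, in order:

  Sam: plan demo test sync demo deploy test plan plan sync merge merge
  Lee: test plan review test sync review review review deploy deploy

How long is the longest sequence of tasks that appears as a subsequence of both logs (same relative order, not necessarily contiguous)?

4

One common subsequence of length 4: plan [1,2]; then test [3,4]; then sync [4,5]; then deploy [6,10]. The LCS DP gives dp[12][10] = 4, so this is optimal.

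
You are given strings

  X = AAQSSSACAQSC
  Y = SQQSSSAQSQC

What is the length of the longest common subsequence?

8

One common subsequence of length 8: Q [3,3] → S [4,4] → S [5,5] → S [6,6] → A [9,7] → Q [10,8] → S [11,9] → C [12,11], and the DP table's final entry dp[12][11] is also 8, so no common subsequence is longer.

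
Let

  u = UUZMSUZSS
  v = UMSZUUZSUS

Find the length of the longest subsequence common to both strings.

7

Pick U (u #2, v #1) → M (u #4, v #2) → S (u #5, v #3) → U (u #6, v #6) → Z (u #7, v #7) → S (u #8, v #8) → S (u #9, v #10); all 7 characters appear in both, in order. Since dp[9][10] = 7, nothing longer is possible.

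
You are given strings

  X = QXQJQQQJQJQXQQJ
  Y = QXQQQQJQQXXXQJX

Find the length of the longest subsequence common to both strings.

12

One common subsequence of length 12: Q at X[1]=Y[1]; then X at X[2]=Y[2]; then Q at X[3]=Y[3]; then Q at X[5]=Y[4]; then Q at X[6]=Y[5]; then Q at X[7]=Y[6]; then J at X[8]=Y[7]; then Q at X[9]=Y[8]; then Q at X[11]=Y[9]; then X at X[12]=Y[12]; then Q at X[14]=Y[13]; then J at X[15]=Y[14], and the DP table's final entry dp[15][15] is also 12, so no common subsequence is longer.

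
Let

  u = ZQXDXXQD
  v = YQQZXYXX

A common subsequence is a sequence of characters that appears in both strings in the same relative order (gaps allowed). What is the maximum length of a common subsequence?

4

Taking Z at u[1]=v[4] → X at u[3]=v[5] → X at u[5]=v[7] → X at u[6]=v[8] gives a common subsequence of length 4. The LCS DP gives dp[8][8] = 4, so this is optimal.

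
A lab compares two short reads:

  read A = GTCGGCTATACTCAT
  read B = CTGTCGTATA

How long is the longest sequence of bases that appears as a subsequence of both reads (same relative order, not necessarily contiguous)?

8

Match G (read A #1, read B #3), T (read A #2, read B #4), C (read A #3, read B #5), G (read A #5, read B #6), T (read A #9, read B #7), A (read A #10, read B #8), T (read A #12, read B #9), A (read A #14, read B #10) — 8 bases in the same relative order in both. The LCS DP gives dp[15][10] = 8, so this is optimal.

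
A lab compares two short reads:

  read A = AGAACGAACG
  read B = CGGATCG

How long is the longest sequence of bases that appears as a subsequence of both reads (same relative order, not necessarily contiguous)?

5

Match G [2,2], then G [6,3], then A [7,4], then C [9,6], then G [10,7] — 5 bases in the same relative order in both. dp[10][7] = 5 confirms this is the maximum.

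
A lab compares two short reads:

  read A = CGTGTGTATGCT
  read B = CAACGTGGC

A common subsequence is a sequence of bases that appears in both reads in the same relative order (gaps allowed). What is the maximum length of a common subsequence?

6

Let dp[i][j] be the LCS length of the first i bases of read A and the first j bases of read B. dp[i][j] = dp[i-1][j-1]+1 when the i-th and j-th bases match, else max(dp[i-1][j], dp[i][j-1]).
    ·  C  A  A  C  G  T  G  G  C
 ·  0  0  0  0  0  0  0  0  0  0
 C  0  1  1  1  1  1  1  1  1  1
 G  0  1  1  1  1  2  2  2  2  2
 T  0  1  1  1  1  2  3  3  3  3
 G  0  1  1  1  1  2  3  4  4  4
 T  0  1  1  1  1  2  3  4  4  4
 G  0  1  1  1  1  2  3  4  5  5
 T  0  1  1  1  1  2  3  4  5  5
 A  0  1  2  2  2  2  3  4  5  5
 T  0  1  2  2  2  2  3  4  5  5
 G  0  1  2  2  2  3  3  4  5  5
 C  0  1  2  2  3  3  3  4  5  6
 T  0  1  2  2  3  3  4  4  5  6
dp[12][9] = 6. One LCS (by backtracking along matches): CGTGGC.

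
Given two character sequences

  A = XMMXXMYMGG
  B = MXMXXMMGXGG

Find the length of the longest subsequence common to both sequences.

8

Let dp[i][j] be the LCS length of the first i characters of A and the first j characters of B. dp[i][j] = dp[i-1][j-1]+1 when the i-th and j-th characters match, else max(dp[i-1][j], dp[i][j-1]).
    ·  M  X  M  X  X  M  M  G  X  G  G
 ·  0  0  0  0  0  0  0  0  0  0  0  0
 X  0  0  1  1  1  1  1  1  1  1  1  1
 M  0  1  1  2  2  2  2  2  2  2  2  2
 M  0  1  1  2  2  2  3  3  3  3  3  3
 X  0  1  2  2  3  3  3  3  3  4  4  4
 X  0  1  2  2  3  4  4  4  4  4  4  4
 M  0  1  2  3  3  4  5  5  5  5  5  5
 Y  0  1  2  3  3  4  5  5  5  5  5  5
 M  0  1  2  3  3  4  5  6  6  6  6  6
 G  0  1  2  3  3  4  5  6  7  7  7  7
 G  0  1  2  3  3  4  5  6  7  7  8  8
dp[10][11] = 8. One LCS (by backtracking along matches): XMXXMMGG.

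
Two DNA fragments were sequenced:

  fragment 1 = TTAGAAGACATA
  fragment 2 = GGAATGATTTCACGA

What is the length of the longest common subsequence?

Match G [4,2] → A [5,3] → A [6,4] → G [7,6] → A [8,7] → C [9,11] → A [10,12] → A [12,15] — 8 bases in the same relative order in both. Since dp[12][15] = 8, nothing longer is possible.

8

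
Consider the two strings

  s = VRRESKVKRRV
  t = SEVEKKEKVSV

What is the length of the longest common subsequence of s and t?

5

Match V (s #1, t #3); then E (s #4, t #7); then K (s #6, t #8); then V (s #7, t #9); then V (s #11, t #11) — 5 characters in the same relative order in both. dp[11][11] = 5 confirms this is the maximum.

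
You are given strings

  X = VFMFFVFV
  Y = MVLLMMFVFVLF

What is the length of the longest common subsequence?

Taking V (X #1, Y #2), M (X #3, Y #6), F (X #4, Y #7), F (X #5, Y #9), V (X #6, Y #10), F (X #7, Y #12) gives a common subsequence of length 6, and the DP table's final entry dp[8][12] is also 6, so no common subsequence is longer.

6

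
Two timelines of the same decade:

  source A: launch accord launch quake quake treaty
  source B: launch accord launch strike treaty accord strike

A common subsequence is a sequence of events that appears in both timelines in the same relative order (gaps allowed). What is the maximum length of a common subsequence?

4

Pick launch (source A #1, source B #1) → accord (source A #2, source B #2) → launch (source A #3, source B #3) → treaty (source A #6, source B #5); all 4 events appear in both, in order. dp[6][7] = 4 confirms this is the maximum.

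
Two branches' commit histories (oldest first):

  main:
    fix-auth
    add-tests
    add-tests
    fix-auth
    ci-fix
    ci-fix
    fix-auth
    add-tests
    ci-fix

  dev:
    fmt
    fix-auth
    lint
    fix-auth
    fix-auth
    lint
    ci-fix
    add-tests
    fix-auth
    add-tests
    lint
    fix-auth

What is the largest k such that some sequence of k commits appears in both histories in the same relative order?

5

Taking fix-auth [1,4] → fix-auth [4,5] → ci-fix [5,7] → fix-auth [7,9] → add-tests [8,10] gives a common subsequence of length 5. Since dp[9][12] = 5, nothing longer is possible.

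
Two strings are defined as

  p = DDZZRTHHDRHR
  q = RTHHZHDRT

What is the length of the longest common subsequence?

6

Pick R [5,1]; then T [6,2]; then H [7,4]; then H [8,6]; then D [9,7]; then R [10,8]; all 6 characters appear in both, in order, and the DP table's final entry dp[12][9] is also 6, so no common subsequence is longer.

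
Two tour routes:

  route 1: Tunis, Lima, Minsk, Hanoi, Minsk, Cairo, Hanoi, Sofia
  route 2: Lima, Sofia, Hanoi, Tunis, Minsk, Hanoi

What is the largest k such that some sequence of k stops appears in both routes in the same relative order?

One common subsequence of length 4: Lima [2,1]; then Hanoi [4,3]; then Minsk [5,5]; then Hanoi [7,6]. The LCS DP gives dp[8][6] = 4, so this is optimal.

4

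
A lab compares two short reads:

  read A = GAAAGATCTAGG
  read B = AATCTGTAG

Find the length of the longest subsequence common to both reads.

Taking A (read A #4, read B #1), A (read A #6, read B #2), T (read A #7, read B #3), C (read A #8, read B #4), T (read A #9, read B #7), A (read A #10, read B #8), G (read A #12, read B #9) gives a common subsequence of length 7. dp[12][9] = 7 confirms this is the maximum.

7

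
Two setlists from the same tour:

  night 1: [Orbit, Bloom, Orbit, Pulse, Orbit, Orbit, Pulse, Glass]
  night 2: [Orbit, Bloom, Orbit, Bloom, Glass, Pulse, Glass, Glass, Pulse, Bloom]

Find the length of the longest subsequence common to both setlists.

Taking Orbit (night 1 #1, night 2 #1) → Bloom (night 1 #2, night 2 #2) → Orbit (night 1 #3, night 2 #3) → Pulse (night 1 #4, night 2 #6) → Pulse (night 1 #7, night 2 #9) gives a common subsequence of length 5. The LCS DP gives dp[8][10] = 5, so this is optimal.

5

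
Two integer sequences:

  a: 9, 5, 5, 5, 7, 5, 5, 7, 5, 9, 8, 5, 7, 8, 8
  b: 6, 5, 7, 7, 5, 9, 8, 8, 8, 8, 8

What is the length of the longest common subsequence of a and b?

8

One common subsequence of length 8: 5 at a[4]=b[2] → 7 at a[5]=b[3] → 7 at a[8]=b[4] → 5 at a[9]=b[5] → 9 at a[10]=b[6] → 8 at a[11]=b[9] → 8 at a[14]=b[10] → 8 at a[15]=b[11]. Since dp[15][11] = 8, nothing longer is possible.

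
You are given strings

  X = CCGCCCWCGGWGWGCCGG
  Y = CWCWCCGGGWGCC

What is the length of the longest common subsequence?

Pick C (X #1, Y #1), then C (X #2, Y #3), then C (X #6, Y #5), then C (X #8, Y #6), then G (X #9, Y #7), then G (X #10, Y #8), then G (X #12, Y #9), then W (X #13, Y #10), then G (X #14, Y #11), then C (X #15, Y #12), then C (X #16, Y #13); all 11 characters appear in both, in order, and the DP table's final entry dp[18][13] is also 11, so no common subsequence is longer.

11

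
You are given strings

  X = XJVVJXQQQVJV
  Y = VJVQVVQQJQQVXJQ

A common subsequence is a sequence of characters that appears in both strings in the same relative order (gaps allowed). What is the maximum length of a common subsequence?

Pick J at X[2]=Y[2] → V at X[3]=Y[5] → V at X[4]=Y[6] → J at X[5]=Y[9] → Q at X[8]=Y[10] → Q at X[9]=Y[11] → V at X[10]=Y[12] → J at X[11]=Y[14]; all 8 characters appear in both, in order. dp[12][15] = 8 confirms this is the maximum.

8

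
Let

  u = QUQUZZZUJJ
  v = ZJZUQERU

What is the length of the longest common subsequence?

Match U [2,4], Q [3,5], U [8,8] — 3 characters in the same relative order in both. The LCS DP gives dp[10][8] = 3, so this is optimal.

3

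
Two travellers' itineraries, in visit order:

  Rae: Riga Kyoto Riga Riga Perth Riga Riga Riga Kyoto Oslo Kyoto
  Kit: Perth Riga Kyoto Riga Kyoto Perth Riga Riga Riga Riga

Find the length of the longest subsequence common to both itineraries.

7

One common subsequence of length 7: Riga at Rae[1]=Kit[2], Kyoto at Rae[2]=Kit[3], Riga at Rae[3]=Kit[4], Riga at Rae[4]=Kit[7], Riga at Rae[6]=Kit[8], Riga at Rae[7]=Kit[9], Riga at Rae[8]=Kit[10]. dp[11][10] = 7 confirms this is the maximum.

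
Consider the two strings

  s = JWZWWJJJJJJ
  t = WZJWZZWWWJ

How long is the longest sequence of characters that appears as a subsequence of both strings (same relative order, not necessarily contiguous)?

One common subsequence of length 6: J [1,3], then W [2,4], then Z [3,6], then W [4,8], then W [5,9], then J [11,10]. dp[11][10] = 6 confirms this is the maximum.

6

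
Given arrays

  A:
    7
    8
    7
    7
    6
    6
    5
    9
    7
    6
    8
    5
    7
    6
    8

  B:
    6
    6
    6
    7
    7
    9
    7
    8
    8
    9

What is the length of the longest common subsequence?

Let dp[i][j] be the LCS length of the first i values of A and the first j values of B. dp[i][j] = dp[i-1][j-1]+1 when the i-th and j-th values match, else max(dp[i-1][j], dp[i][j-1]).
    ·  6  6  6  7  7  9  7  8  8  9
 ·  0  0  0  0  0  0  0  0  0  0  0
 7  0  0  0  0  1  1  1  1  1  1  1
 8  0  0  0  0  1  1  1  1  2  2  2
 7  0  0  0  0  1  2  2  2  2  2  2
 7  0  0  0  0  1  2  2  3  3  3  3
 6  0  1  1  1  1  2  2  3  3  3  3
 6  0  1  2  2  2  2  2  3  3  3  3
 5  0  1  2  2  2  2  2  3  3  3  3
 9  0  1  2  2  2  2  3  3  3  3  4
 7  0  1  2  2  3  3  3  4  4  4  4
 6  0  1  2  3  3  3  3  4  4  4  4
 8  0  1  2  3  3  3  3  4  5  5  5
 5  0  1  2  3  3  3  3  4  5  5  5
 7  0  1  2  3  4  4  4  4  5  5  5
 6  0  1  2  3  4  4  4  4  5  5  5
 8  0  1  2  3  4  4  4  4  5  6  6
dp[15][10] = 6. One LCS (by backtracking along matches): 7, 7, 9, 7, 8, 8.

6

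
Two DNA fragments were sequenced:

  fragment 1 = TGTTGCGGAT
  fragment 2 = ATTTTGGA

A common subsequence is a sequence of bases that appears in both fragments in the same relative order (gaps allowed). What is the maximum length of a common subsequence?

One common subsequence of length 6: T at fragment 1[1]=fragment 2[3], then T at fragment 1[3]=fragment 2[4], then T at fragment 1[4]=fragment 2[5], then G at fragment 1[7]=fragment 2[6], then G at fragment 1[8]=fragment 2[7], then A at fragment 1[9]=fragment 2[8], and the DP table's final entry dp[10][8] is also 6, so no common subsequence is longer.

6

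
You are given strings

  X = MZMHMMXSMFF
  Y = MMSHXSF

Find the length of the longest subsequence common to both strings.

6

Let dp[i][j] be the LCS length of the first i characters of X and the first j characters of Y. dp[i][j] = dp[i-1][j-1]+1 when the i-th and j-th characters match, else max(dp[i-1][j], dp[i][j-1]).
    ·  M  M  S  H  X  S  F
 ·  0  0  0  0  0  0  0  0
 M  0  1  1  1  1  1  1  1
 Z  0  1  1  1  1  1  1  1
 M  0  1  2  2  2  2  2  2
 H  0  1  2  2  3  3  3  3
 M  0  1  2  2  3  3  3  3
 M  0  1  2  2  3  3  3  3
 X  0  1  2  2  3  4  4  4
 S  0  1  2  3  3  4  5  5
 M  0  1  2  3  3  4  5  5
 F  0  1  2  3  3  4  5  6
 F  0  1  2  3  3  4  5  6
dp[11][7] = 6. One LCS (by backtracking along matches): MMHXSF.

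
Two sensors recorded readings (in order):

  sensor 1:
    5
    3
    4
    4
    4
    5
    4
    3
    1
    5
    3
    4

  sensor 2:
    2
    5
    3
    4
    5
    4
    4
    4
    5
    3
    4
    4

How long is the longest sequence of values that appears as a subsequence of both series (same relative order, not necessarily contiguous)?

Pick 5 at sensor 1[1]=sensor 2[2], then 3 at sensor 1[2]=sensor 2[3], then 4 at sensor 1[3]=sensor 2[4], then 4 at sensor 1[4]=sensor 2[6], then 4 at sensor 1[5]=sensor 2[7], then 4 at sensor 1[7]=sensor 2[8], then 5 at sensor 1[10]=sensor 2[9], then 3 at sensor 1[11]=sensor 2[10], then 4 at sensor 1[12]=sensor 2[12]; all 9 values appear in both, in order. dp[12][12] = 9 confirms this is the maximum.

9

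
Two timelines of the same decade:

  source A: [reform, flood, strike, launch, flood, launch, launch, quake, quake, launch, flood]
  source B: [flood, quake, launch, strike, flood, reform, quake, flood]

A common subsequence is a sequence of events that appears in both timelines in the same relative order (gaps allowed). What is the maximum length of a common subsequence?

5

Taking flood (source A #2, source B #1), strike (source A #3, source B #4), flood (source A #5, source B #5), quake (source A #9, source B #7), flood (source A #11, source B #8) gives a common subsequence of length 5. The LCS DP gives dp[11][8] = 5, so this is optimal.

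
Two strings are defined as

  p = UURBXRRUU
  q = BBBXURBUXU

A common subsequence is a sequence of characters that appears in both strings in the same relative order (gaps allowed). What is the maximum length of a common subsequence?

5

Match U at p[2]=q[5], R at p[3]=q[6], B at p[4]=q[7], X at p[5]=q[9], U at p[9]=q[10] — 5 characters in the same relative order in both. dp[9][10] = 5 confirms this is the maximum.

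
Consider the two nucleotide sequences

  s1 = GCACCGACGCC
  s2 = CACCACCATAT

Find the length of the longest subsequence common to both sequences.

Pick C [2,1], A [3,2], C [4,3], C [5,4], A [7,5], C [8,6], C [10,7]; all 7 bases appear in both, in order, and the DP table's final entry dp[11][11] is also 7, so no common subsequence is longer.

7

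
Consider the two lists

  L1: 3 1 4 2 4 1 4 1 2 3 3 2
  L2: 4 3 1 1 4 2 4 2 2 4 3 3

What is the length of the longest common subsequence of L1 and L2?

8

Let dp[i][j] be the LCS length of the first i values of L1 and the first j values of L2. dp[i][j] = dp[i-1][j-1]+1 when the i-th and j-th values match, else max(dp[i-1][j], dp[i][j-1]).
    ·  4  3  1  1  4  2  4  2  2  4  3  3
 ·  0  0  0  0  0  0  0  0  0  0  0  0  0
 3  0  0  1  1  1  1  1  1  1  1  1  1  1
 1  0  0  1  2  2  2  2  2  2  2  2  2  2
 4  0  1  1  2  2  3  3  3  3  3  3  3  3
 2  0  1  1  2  2  3  4  4  4  4  4  4  4
 4  0  1  1  2  2  3  4  5  5  5  5  5  5
 1  0  1  1  2  3  3  4  5  5  5  5  5  5
 4  0  1  1  2  3  4  4  5  5  5  6  6  6
 1  0  1  1  2  3  4  4  5  5  5  6  6  6
 2  0  1  1  2  3  4  5  5  6  6  6  6  6
 3  0  1  2  2  3  4  5  5  6  6  6  7  7
 3  0  1  2  2  3  4  5  5  6  6  6  7  8
 2  0  1  2  2  3  4  5  5  6  7  7  7  8
dp[12][12] = 8. One LCS (by backtracking along matches): 3, 1, 4, 2, 4, 4, 3, 3.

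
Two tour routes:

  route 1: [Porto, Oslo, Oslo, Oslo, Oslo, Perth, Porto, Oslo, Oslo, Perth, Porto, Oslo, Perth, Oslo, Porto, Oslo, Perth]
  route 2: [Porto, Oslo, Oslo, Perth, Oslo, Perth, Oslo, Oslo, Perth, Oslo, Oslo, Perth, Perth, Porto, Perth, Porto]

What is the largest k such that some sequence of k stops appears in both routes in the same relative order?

One common subsequence of length 12: Porto at route 1[1]=route 2[1] → Oslo at route 1[2]=route 2[3] → Oslo at route 1[3]=route 2[5] → Oslo at route 1[4]=route 2[7] → Oslo at route 1[5]=route 2[8] → Perth at route 1[6]=route 2[9] → Oslo at route 1[8]=route 2[10] → Oslo at route 1[9]=route 2[11] → Perth at route 1[10]=route 2[13] → Porto at route 1[11]=route 2[14] → Perth at route 1[13]=route 2[15] → Porto at route 1[15]=route 2[16]. Since dp[17][16] = 12, nothing longer is possible.

12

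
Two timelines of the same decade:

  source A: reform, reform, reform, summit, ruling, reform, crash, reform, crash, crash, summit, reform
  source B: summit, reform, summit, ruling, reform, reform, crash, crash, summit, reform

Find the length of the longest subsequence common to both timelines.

9

Match reform at source A[3]=source B[2]; then summit at source A[4]=source B[3]; then ruling at source A[5]=source B[4]; then reform at source A[6]=source B[5]; then reform at source A[8]=source B[6]; then crash at source A[9]=source B[7]; then crash at source A[10]=source B[8]; then summit at source A[11]=source B[9]; then reform at source A[12]=source B[10] — 9 events in the same relative order in both. Since dp[12][10] = 9, nothing longer is possible.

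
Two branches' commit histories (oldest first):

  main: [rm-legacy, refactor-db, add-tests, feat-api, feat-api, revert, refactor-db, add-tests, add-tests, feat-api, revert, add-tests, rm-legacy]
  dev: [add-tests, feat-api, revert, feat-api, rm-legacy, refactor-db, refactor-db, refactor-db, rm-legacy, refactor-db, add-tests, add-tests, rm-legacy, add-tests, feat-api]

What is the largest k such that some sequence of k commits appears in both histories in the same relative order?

Pick add-tests [3,1], feat-api [4,2], feat-api [5,4], refactor-db [7,10], add-tests [8,12], add-tests [9,14], feat-api [10,15]; all 7 commits appear in both, in order. dp[13][15] = 7 confirms this is the maximum.

7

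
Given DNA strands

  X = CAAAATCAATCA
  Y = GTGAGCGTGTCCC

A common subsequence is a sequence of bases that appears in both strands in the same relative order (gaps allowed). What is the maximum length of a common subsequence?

4

Pick C (X #1, Y #6), T (X #6, Y #10), C (X #7, Y #12), C (X #11, Y #13); all 4 bases appear in both, in order, and the DP table's final entry dp[12][13] is also 4, so no common subsequence is longer.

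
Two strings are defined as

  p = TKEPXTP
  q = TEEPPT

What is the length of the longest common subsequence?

4

Let dp[i][j] be the LCS length of the first i characters of p and the first j characters of q. dp[i][j] = dp[i-1][j-1]+1 when the i-th and j-th characters match, else max(dp[i-1][j], dp[i][j-1]).
    ·  T  E  E  P  P  T
 ·  0  0  0  0  0  0  0
 T  0  1  1  1  1  1  1
 K  0  1  1  1  1  1  1
 E  0  1  2  2  2  2  2
 P  0  1  2  2  3  3  3
 X  0  1  2  2  3  3  3
 T  0  1  2  2  3  3  4
 P  0  1  2  2  3  4  4
dp[7][6] = 4. One LCS (by backtracking along matches): TEPT.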